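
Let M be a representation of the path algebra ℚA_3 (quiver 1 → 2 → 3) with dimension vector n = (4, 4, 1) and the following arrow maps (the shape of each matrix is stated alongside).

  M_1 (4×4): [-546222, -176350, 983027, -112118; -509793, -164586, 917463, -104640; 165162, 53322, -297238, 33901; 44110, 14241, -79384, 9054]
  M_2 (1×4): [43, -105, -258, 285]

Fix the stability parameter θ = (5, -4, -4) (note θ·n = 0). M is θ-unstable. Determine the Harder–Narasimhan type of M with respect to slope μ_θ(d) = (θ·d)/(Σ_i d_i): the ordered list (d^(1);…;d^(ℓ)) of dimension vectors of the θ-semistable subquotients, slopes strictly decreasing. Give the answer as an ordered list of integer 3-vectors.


Barcode: M ≅ I[1,2]^3, I[1,3]. HN layers by μ_θ (2 steps, strictly decreasing):
  μ^(1)=1/2; μ^(2)=-1

((3, 3, 0); (1, 1, 1))


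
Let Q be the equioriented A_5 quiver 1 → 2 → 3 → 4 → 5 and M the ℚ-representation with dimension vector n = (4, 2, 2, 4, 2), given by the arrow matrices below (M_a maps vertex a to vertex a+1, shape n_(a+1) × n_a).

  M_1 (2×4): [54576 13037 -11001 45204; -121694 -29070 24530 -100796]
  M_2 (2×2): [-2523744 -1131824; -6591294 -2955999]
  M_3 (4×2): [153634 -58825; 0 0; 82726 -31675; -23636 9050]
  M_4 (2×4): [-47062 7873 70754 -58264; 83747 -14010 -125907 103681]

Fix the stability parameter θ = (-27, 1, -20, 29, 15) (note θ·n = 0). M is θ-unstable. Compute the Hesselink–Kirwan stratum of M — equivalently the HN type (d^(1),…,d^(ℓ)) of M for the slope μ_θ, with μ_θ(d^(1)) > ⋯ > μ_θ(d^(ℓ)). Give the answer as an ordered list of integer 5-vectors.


Via rank(M_{q-1}∘⋯∘M_p): M ≅ I[1,1]^2, I[1,2], I[1,4], I[3,3], I[4,4], I[4,5]^2.
μ_θ-semistable layers: μ^(1)=29; μ^(2)=22; μ^(3)=1; μ^(4)=-19/2; μ^(5)=-20; μ^(6)=-27

((0, 0, 0, 2, 0); (0, 0, 0, 2, 2); (0, 1, 0, 0, 0); (0, 1, 1, 0, 0); (0, 0, 1, 0, 0); (4, 0, 0, 0, 0))


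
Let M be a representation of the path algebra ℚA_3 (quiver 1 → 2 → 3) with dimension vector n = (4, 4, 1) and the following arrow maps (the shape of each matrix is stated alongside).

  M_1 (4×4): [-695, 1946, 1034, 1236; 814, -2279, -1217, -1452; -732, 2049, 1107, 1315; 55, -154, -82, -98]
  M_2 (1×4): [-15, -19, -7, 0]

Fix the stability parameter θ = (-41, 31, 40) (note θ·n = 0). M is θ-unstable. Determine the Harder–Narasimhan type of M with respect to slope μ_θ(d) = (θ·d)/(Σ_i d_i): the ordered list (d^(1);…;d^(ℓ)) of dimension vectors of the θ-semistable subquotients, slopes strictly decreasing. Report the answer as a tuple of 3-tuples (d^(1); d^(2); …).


Barcode: M ≅ I[1,1], I[1,2]^2, I[1,3], I[2,2]. HN layers by μ_θ (3 steps, strictly decreasing):
  μ^(1)=40; μ^(2)=31; μ^(3)=-41

((0, 0, 1); (0, 4, 0); (4, 0, 0))


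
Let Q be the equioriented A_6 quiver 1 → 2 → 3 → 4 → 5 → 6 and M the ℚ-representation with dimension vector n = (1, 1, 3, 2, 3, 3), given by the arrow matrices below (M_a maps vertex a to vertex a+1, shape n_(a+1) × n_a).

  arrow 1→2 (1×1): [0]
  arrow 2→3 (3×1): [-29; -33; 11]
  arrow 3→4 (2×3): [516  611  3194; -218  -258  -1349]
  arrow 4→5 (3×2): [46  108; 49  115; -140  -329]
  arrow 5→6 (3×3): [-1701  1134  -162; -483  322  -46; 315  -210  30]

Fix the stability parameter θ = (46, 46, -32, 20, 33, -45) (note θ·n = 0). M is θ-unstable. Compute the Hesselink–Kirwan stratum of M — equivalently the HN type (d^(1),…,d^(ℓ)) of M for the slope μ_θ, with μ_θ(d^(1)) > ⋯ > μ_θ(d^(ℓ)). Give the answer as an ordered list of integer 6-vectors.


Via rank(M_{q-1}∘⋯∘M_p): M ≅ I[1,1], I[2,5], I[3,3], I[3,5], I[5,6], I[6,6]^2.
μ_θ-semistable layers: μ^(1)=46; μ^(2)=33; μ^(3)=20; μ^(4)=7; μ^(5)=-6; μ^(6)=-32; μ^(7)=-45

((1, 0, 0, 0, 0, 0); (0, 0, 0, 0, 2, 0); (0, 0, 0, 2, 0, 0); (0, 1, 1, 0, 0, 0); (0, 0, 0, 0, 1, 1); (0, 0, 2, 0, 0, 0); (0, 0, 0, 0, 0, 2))


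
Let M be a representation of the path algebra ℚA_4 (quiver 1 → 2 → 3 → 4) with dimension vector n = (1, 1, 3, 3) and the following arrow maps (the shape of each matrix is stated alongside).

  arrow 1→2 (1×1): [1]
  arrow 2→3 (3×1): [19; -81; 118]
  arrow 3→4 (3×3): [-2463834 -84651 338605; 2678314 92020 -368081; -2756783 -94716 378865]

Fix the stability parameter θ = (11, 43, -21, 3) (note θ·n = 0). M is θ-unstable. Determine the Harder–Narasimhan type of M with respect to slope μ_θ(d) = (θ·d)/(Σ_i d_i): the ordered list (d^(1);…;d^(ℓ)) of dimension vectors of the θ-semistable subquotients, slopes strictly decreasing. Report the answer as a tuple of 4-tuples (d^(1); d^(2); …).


Interval decomposition of M: I[1,4], I[3,4]^2.
HN type (ℓ=3): μ^(1)=9; μ^(2)=3; μ^(3)=-21

((1, 1, 1, 1); (0, 0, 0, 2); (0, 0, 2, 0))


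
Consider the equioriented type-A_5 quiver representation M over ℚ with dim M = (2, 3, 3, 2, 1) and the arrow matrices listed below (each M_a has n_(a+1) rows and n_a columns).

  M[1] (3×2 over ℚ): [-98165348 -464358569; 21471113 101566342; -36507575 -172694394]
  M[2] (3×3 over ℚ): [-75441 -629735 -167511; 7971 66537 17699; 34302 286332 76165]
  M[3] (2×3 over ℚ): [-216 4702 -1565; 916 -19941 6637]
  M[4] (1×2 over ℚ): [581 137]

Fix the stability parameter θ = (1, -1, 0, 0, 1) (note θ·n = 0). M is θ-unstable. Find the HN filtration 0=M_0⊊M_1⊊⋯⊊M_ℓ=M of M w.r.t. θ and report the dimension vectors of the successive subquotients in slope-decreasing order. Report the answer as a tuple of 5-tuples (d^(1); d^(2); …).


Via rank(M_{q-1}∘⋯∘M_p): M ≅ I[1,4], I[1,5], I[2,2], I[3,3].
μ_θ-semistable layers: μ^(1)=1; μ^(2)=0; μ^(3)=-1

((0, 0, 0, 0, 1); (2, 2, 3, 2, 0); (0, 1, 0, 0, 0))


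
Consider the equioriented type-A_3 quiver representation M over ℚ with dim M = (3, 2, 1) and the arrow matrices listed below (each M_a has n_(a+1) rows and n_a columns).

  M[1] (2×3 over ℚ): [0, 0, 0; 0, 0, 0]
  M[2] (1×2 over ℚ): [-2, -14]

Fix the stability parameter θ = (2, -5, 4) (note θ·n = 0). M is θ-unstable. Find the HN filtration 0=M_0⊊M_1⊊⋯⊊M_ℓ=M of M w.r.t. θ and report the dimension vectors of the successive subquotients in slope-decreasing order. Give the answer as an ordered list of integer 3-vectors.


Barcode: M ≅ I[1,1]^3, I[2,2], I[2,3]. HN layers by μ_θ (3 steps, strictly decreasing):
  μ^(1)=4; μ^(2)=2; μ^(3)=-5

((0, 0, 1); (3, 0, 0); (0, 2, 0))


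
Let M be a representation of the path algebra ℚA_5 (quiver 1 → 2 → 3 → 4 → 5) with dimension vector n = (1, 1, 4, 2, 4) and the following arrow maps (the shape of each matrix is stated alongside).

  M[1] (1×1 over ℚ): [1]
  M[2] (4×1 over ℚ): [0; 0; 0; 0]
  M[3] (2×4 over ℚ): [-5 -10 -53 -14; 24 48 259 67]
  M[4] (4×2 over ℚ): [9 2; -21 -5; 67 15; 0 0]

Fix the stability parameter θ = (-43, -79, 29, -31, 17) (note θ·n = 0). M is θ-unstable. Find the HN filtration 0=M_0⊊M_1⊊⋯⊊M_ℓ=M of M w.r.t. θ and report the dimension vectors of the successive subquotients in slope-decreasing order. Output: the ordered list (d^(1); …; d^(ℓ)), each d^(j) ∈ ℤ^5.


Barcode: M ≅ I[1,2], I[3,3]^2, I[3,5]^2, I[5,5]^2. HN layers by μ_θ (4 steps, strictly decreasing):
  μ^(1)=29; μ^(2)=17; μ^(3)=-1; μ^(4)=-61

((0, 0, 2, 0, 0); (0, 0, 0, 0, 4); (0, 0, 2, 2, 0); (1, 1, 0, 0, 0))


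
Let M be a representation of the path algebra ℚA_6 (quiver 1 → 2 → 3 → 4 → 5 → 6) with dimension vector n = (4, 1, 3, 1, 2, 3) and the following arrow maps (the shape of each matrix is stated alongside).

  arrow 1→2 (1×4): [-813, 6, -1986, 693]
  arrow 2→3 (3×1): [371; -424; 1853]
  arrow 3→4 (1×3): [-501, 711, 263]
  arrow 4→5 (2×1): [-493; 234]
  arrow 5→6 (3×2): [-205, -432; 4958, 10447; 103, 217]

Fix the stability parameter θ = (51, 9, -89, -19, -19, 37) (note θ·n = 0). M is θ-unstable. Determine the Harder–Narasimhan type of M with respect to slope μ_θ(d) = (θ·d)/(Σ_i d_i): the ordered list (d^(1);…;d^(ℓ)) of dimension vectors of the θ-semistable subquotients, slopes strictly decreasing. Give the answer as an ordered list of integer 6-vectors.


Via rank(M_{q-1}∘⋯∘M_p): M ≅ I[1,1]^3, I[1,6], I[3,3]^2, I[5,6], I[6,6].
μ_θ-semistable layers: μ^(1)=51; μ^(2)=37; μ^(3)=-67/5; μ^(4)=-19; μ^(5)=-89

((3, 0, 0, 0, 0, 0); (0, 0, 0, 0, 0, 3); (1, 1, 1, 1, 1, 0); (0, 0, 0, 0, 1, 0); (0, 0, 2, 0, 0, 0))


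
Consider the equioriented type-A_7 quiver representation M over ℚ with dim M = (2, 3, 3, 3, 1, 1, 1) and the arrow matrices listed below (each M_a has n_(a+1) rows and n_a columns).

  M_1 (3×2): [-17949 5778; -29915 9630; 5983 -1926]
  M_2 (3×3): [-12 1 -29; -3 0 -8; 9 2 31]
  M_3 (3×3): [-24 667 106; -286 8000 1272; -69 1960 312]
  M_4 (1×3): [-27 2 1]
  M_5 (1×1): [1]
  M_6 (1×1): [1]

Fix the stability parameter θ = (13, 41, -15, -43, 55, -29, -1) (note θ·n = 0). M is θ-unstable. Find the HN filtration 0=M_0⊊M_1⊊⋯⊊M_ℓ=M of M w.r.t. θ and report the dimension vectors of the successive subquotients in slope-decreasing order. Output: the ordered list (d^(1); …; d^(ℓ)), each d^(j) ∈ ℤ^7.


Via rank(M_{q-1}∘⋯∘M_p): M ≅ I[1,1], I[1,7], I[2,4]^2.
μ_θ-semistable layers: μ^(1)=13; μ^(2)=25/3; μ^(3)=-1; μ^(4)=-17/3

((1, 0, 0, 0, 0, 0, 0); (0, 0, 0, 0, 1, 1, 1); (1, 1, 1, 1, 0, 0, 0); (0, 2, 2, 2, 0, 0, 0))


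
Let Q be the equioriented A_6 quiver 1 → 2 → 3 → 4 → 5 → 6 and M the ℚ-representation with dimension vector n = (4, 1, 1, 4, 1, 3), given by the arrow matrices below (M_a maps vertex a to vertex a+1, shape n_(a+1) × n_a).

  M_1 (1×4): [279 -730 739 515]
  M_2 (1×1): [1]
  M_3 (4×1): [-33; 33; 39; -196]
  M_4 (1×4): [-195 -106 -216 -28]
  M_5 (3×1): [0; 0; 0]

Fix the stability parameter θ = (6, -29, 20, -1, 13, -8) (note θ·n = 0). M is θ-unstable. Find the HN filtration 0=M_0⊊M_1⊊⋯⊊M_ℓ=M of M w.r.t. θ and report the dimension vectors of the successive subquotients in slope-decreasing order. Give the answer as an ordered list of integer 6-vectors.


Interval decomposition of M: I[1,1]^3, I[1,5], I[4,4]^3, I[6,6]^3.
HN type (ℓ=6): μ^(1)=13; μ^(2)=19/2; μ^(3)=6; μ^(4)=-1; μ^(5)=-8; μ^(6)=-23/2

((0, 0, 0, 0, 1, 0); (0, 0, 1, 1, 0, 0); (3, 0, 0, 0, 0, 0); (0, 0, 0, 3, 0, 0); (0, 0, 0, 0, 0, 3); (1, 1, 0, 0, 0, 0))


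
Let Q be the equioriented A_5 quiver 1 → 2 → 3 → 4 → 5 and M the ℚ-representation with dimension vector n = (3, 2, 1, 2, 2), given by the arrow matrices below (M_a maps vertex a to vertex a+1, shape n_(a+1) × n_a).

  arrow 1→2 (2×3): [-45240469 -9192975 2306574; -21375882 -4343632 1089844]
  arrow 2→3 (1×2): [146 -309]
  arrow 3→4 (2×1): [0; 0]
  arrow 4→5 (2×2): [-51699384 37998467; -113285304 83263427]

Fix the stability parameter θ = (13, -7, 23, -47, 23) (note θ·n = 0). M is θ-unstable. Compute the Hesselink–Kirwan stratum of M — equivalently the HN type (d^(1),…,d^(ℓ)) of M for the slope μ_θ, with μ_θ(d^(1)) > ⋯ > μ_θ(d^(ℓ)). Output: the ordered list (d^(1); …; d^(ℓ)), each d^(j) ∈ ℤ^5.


Interval decomposition of M: I[1,1], I[1,2], I[1,3], I[4,4], I[4,5], I[5,5].
HN type (ℓ=4): μ^(1)=23; μ^(2)=13; μ^(3)=3; μ^(4)=-47

((0, 0, 1, 0, 2); (1, 0, 0, 0, 0); (2, 2, 0, 0, 0); (0, 0, 0, 2, 0))


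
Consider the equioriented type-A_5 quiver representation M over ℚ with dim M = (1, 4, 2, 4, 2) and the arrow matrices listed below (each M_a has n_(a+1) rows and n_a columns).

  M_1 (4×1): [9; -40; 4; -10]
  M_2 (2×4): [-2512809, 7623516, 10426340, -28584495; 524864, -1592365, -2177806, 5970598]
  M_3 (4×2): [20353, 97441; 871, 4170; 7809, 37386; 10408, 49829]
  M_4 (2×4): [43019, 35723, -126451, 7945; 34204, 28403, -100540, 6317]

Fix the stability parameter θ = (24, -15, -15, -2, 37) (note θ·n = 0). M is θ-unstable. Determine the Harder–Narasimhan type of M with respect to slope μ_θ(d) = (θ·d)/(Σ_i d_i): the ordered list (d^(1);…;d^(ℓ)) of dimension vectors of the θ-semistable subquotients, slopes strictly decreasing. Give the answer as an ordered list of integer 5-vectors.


Interval decomposition of M: I[1,5], I[2,2]^2, I[2,5], I[4,4]^2.
HN type (ℓ=3): μ^(1)=37; μ^(2)=-2; μ^(3)=-15

((0, 0, 0, 0, 2); (1, 1, 1, 4, 0); (0, 3, 1, 0, 0))


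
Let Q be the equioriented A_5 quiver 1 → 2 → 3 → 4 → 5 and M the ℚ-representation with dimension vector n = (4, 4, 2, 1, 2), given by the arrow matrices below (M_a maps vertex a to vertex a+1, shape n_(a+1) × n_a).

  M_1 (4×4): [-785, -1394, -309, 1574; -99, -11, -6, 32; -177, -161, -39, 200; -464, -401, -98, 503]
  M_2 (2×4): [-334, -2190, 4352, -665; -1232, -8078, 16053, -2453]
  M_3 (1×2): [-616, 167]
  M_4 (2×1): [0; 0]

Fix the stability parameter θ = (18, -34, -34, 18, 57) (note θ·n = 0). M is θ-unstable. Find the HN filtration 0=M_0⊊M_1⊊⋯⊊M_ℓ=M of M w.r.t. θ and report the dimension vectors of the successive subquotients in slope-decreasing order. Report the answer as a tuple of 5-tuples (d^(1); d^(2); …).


Via rank(M_{q-1}∘⋯∘M_p): M ≅ I[1,2]^2, I[1,3], I[1,4], I[5,5]^2.
μ_θ-semistable layers: μ^(1)=57; μ^(2)=18; μ^(3)=-8; μ^(4)=-50/3

((0, 0, 0, 0, 2); (0, 0, 0, 1, 0); (2, 2, 0, 0, 0); (2, 2, 2, 0, 0))


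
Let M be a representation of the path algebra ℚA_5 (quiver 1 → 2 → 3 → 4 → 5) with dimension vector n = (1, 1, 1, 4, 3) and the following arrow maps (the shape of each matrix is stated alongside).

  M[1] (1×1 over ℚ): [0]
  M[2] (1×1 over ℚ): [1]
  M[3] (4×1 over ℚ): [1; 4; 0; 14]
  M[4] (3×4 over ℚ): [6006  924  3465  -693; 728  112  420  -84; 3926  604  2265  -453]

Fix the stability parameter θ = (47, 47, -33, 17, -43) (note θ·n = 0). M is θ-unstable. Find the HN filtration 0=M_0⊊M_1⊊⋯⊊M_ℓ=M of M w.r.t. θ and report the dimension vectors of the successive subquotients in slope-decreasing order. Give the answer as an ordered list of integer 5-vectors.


Interval decomposition of M: I[1,1], I[2,4], I[4,4]^2, I[4,5], I[5,5]^2.
HN type (ℓ=5): μ^(1)=47; μ^(2)=17; μ^(3)=7; μ^(4)=-13; μ^(5)=-43

((1, 0, 0, 0, 0); (0, 0, 0, 3, 0); (0, 1, 1, 0, 0); (0, 0, 0, 1, 1); (0, 0, 0, 0, 2))


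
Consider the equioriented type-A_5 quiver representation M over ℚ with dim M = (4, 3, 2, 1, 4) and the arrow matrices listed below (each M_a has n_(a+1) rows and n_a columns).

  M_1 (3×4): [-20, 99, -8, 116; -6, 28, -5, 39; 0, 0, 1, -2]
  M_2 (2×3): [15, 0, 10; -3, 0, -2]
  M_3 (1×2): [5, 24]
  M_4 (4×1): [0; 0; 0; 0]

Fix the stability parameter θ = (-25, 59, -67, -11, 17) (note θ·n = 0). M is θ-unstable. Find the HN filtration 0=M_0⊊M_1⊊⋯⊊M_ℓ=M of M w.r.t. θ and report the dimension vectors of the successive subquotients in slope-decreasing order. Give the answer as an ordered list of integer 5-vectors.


Interval decomposition of M: I[1,1], I[1,2]^2, I[1,4], I[3,3], I[5,5]^4.
HN type (ℓ=5): μ^(1)=59; μ^(2)=17; μ^(3)=-19/3; μ^(4)=-25; μ^(5)=-67

((0, 2, 0, 0, 0); (0, 0, 0, 0, 4); (0, 1, 1, 1, 0); (4, 0, 0, 0, 0); (0, 0, 1, 0, 0))


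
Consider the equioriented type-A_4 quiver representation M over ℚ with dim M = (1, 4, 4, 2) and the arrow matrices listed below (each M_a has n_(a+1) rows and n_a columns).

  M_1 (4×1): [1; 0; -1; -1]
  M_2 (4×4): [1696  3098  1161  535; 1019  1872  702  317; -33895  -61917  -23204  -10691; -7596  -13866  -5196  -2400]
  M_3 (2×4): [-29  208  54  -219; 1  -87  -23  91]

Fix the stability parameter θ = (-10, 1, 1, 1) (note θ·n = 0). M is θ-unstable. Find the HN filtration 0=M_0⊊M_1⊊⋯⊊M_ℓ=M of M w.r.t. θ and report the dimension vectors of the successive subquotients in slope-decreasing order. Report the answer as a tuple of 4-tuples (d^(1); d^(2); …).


Barcode: M ≅ I[1,2], I[2,3], I[2,4]^2, I[3,3]. HN layers by μ_θ (2 steps, strictly decreasing):
  μ^(1)=1; μ^(2)=-10

((0, 4, 4, 2); (1, 0, 0, 0))


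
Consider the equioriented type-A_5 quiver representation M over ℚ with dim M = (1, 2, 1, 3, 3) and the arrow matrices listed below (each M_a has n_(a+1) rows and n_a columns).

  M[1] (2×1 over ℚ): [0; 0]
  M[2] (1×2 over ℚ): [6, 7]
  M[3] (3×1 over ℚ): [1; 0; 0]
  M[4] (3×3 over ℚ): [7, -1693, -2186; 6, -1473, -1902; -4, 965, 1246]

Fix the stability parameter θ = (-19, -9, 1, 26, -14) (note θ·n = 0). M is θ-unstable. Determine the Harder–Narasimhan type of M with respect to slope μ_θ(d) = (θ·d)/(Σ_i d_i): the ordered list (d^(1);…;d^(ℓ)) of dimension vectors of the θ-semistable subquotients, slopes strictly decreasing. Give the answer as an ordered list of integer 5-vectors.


Interval decomposition of M: I[1,1], I[2,2], I[2,5], I[4,4], I[4,5], I[5,5].
HN type (ℓ=6): μ^(1)=26; μ^(2)=6; μ^(3)=1; μ^(4)=-9; μ^(5)=-14; μ^(6)=-19

((0, 0, 0, 1, 0); (0, 0, 0, 2, 2); (0, 0, 1, 0, 0); (0, 2, 0, 0, 0); (0, 0, 0, 0, 1); (1, 0, 0, 0, 0))


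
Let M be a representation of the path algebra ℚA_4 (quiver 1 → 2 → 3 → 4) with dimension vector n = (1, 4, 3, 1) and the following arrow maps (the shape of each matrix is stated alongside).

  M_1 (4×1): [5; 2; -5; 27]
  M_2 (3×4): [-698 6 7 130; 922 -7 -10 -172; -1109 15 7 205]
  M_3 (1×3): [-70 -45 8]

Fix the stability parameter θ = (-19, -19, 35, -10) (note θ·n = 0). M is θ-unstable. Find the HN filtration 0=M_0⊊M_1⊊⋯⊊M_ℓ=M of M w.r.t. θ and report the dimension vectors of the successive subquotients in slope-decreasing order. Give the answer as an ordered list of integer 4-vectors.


Barcode: M ≅ I[1,3], I[2,2], I[2,3], I[2,4]. HN layers by μ_θ (3 steps, strictly decreasing):
  μ^(1)=35; μ^(2)=25/2; μ^(3)=-19

((0, 0, 2, 0); (0, 0, 1, 1); (1, 4, 0, 0))


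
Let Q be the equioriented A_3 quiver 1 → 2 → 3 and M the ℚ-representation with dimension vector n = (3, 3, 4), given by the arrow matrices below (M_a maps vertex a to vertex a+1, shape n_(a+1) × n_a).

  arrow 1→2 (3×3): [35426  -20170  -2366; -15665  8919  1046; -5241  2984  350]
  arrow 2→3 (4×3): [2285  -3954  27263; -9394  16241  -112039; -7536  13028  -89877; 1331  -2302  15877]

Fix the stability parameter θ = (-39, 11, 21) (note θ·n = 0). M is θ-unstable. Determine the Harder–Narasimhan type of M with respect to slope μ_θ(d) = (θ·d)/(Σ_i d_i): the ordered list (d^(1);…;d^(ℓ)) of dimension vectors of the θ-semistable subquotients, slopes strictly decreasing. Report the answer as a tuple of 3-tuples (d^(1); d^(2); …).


Interval decomposition of M: I[1,3]^3, I[3,3].
HN type (ℓ=3): μ^(1)=21; μ^(2)=11; μ^(3)=-39

((0, 0, 4); (0, 3, 0); (3, 0, 0))


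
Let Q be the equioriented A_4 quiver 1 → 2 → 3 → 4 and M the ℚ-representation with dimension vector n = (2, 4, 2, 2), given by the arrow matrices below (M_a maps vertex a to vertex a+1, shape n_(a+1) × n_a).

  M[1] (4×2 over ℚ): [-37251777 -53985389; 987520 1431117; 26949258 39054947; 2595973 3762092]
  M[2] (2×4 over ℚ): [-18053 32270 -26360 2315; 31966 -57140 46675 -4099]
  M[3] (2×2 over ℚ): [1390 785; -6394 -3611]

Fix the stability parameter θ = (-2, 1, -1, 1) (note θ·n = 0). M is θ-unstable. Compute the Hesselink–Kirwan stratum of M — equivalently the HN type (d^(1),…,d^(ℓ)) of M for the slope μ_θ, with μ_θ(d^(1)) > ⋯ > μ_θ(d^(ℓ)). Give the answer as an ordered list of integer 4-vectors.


Barcode: M ≅ I[1,3], I[1,4], I[2,2]^2, I[4,4]. HN layers by μ_θ (3 steps, strictly decreasing):
  μ^(1)=1; μ^(2)=0; μ^(3)=-2

((0, 2, 0, 2); (0, 2, 2, 0); (2, 0, 0, 0))


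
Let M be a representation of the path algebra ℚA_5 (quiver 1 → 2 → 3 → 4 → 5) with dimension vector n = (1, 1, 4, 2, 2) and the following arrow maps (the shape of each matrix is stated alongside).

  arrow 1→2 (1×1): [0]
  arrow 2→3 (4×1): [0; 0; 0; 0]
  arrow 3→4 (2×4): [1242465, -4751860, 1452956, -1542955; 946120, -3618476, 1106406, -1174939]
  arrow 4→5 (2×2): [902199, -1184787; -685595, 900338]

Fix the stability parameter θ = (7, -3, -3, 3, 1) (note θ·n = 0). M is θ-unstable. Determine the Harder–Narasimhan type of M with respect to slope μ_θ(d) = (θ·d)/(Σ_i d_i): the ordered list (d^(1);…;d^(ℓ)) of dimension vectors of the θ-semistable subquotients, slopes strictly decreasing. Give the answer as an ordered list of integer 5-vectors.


Via rank(M_{q-1}∘⋯∘M_p): M ≅ I[1,1], I[2,2], I[3,3]^2, I[3,5]^2.
μ_θ-semistable layers: μ^(1)=7; μ^(2)=2; μ^(3)=-3

((1, 0, 0, 0, 0); (0, 0, 0, 2, 2); (0, 1, 4, 0, 0))


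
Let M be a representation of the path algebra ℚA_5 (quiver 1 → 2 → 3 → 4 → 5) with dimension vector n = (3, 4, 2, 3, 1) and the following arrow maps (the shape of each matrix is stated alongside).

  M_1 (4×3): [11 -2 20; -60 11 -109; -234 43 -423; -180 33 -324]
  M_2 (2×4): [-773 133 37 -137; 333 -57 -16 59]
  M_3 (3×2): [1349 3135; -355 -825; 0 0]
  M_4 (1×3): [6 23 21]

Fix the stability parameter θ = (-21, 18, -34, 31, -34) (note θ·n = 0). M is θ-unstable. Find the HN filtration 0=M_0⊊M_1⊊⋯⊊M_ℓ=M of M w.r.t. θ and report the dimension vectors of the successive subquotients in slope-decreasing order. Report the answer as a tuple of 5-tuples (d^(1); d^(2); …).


Via rank(M_{q-1}∘⋯∘M_p): M ≅ I[1,2], I[1,3], I[1,5], I[2,2], I[4,4]^2.
μ_θ-semistable layers: μ^(1)=31; μ^(2)=18; μ^(3)=-3/2; μ^(4)=-8; μ^(5)=-21

((0, 0, 0, 2, 0); (0, 2, 0, 0, 0); (0, 0, 0, 1, 1); (0, 2, 2, 0, 0); (3, 0, 0, 0, 0))


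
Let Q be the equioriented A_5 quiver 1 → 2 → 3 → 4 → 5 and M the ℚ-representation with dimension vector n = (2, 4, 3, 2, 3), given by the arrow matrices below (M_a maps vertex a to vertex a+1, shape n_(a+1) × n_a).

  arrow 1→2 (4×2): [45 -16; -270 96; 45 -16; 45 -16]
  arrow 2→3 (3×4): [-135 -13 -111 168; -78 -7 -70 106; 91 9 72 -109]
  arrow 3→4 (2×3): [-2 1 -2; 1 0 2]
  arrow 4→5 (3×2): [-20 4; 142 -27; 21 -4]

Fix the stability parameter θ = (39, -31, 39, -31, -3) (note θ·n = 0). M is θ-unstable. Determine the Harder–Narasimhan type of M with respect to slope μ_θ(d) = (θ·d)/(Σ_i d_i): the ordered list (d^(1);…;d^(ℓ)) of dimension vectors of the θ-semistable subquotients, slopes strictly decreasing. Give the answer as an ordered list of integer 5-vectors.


Interval decomposition of M: I[1,1], I[1,2], I[2,3], I[2,5]^2, I[5,5].
HN type (ℓ=5): μ^(1)=39; μ^(2)=4; μ^(3)=5/3; μ^(4)=-3; μ^(5)=-31

((1, 0, 1, 0, 0); (1, 1, 0, 0, 0); (0, 0, 2, 2, 2); (0, 0, 0, 0, 1); (0, 3, 0, 0, 0))


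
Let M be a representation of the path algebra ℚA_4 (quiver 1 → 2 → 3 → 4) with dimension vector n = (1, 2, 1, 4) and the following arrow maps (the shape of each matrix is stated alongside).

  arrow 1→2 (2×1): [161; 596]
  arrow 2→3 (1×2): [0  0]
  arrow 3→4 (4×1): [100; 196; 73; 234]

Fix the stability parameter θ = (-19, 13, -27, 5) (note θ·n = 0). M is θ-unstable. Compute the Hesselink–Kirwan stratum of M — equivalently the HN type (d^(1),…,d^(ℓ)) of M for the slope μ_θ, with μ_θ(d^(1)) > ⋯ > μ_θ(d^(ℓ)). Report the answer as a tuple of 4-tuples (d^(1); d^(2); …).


Barcode: M ≅ I[1,2], I[2,2], I[3,4], I[4,4]^3. HN layers by μ_θ (4 steps, strictly decreasing):
  μ^(1)=13; μ^(2)=5; μ^(3)=-19; μ^(4)=-27

((0, 2, 0, 0); (0, 0, 0, 4); (1, 0, 0, 0); (0, 0, 1, 0))


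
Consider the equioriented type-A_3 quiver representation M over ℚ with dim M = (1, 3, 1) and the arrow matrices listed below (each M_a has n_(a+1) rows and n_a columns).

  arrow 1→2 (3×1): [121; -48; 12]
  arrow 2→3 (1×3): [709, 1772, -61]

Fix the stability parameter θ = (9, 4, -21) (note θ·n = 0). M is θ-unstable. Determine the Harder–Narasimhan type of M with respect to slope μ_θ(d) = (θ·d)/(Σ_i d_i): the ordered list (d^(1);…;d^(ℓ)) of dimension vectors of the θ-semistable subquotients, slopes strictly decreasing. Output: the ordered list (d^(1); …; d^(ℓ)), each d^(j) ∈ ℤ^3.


Interval decomposition of M: I[1,3], I[2,2]^2.
HN type (ℓ=2): μ^(1)=4; μ^(2)=-8/3

((0, 2, 0); (1, 1, 1))


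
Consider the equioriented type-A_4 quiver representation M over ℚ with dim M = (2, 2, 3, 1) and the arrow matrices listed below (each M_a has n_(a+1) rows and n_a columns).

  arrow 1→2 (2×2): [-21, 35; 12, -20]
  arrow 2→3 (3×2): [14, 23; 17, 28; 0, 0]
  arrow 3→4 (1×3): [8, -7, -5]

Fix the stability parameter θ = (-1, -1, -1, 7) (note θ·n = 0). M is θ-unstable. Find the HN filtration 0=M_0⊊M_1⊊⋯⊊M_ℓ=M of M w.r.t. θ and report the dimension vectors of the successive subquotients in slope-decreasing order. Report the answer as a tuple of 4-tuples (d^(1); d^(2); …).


Barcode: M ≅ I[1,1], I[1,4], I[2,3], I[3,3]. HN layers by μ_θ (2 steps, strictly decreasing):
  μ^(1)=7; μ^(2)=-1

((0, 0, 0, 1); (2, 2, 3, 0))


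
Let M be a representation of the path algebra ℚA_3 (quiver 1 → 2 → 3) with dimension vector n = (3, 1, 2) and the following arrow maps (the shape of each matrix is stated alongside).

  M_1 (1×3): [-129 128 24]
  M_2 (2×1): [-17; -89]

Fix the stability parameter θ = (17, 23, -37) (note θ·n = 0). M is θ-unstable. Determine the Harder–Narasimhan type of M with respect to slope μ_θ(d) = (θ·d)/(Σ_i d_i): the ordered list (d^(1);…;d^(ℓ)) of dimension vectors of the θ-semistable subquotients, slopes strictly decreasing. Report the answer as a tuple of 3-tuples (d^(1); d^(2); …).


Via rank(M_{q-1}∘⋯∘M_p): M ≅ I[1,1]^2, I[1,3], I[3,3].
μ_θ-semistable layers: μ^(1)=17; μ^(2)=1; μ^(3)=-37

((2, 0, 0); (1, 1, 1); (0, 0, 1))


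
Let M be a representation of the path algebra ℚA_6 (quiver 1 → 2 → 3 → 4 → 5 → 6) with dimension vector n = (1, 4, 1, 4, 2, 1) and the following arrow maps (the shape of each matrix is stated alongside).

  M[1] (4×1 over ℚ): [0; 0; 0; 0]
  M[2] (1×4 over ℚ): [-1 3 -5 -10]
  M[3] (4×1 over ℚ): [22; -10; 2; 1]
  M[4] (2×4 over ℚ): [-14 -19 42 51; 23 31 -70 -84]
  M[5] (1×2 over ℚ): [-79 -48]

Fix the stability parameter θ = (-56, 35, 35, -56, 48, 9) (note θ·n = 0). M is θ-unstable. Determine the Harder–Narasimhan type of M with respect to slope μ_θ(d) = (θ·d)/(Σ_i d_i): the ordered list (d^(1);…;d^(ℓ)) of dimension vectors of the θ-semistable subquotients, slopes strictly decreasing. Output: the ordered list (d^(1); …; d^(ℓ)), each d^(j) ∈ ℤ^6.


Interval decomposition of M: I[1,1], I[2,2]^3, I[2,6], I[4,4]^2, I[4,5].
HN type (ℓ=5): μ^(1)=48; μ^(2)=35; μ^(3)=57/2; μ^(4)=14/3; μ^(5)=-56

((0, 0, 0, 0, 1, 0); (0, 3, 0, 0, 0, 0); (0, 0, 0, 0, 1, 1); (0, 1, 1, 1, 0, 0); (1, 0, 0, 3, 0, 0))


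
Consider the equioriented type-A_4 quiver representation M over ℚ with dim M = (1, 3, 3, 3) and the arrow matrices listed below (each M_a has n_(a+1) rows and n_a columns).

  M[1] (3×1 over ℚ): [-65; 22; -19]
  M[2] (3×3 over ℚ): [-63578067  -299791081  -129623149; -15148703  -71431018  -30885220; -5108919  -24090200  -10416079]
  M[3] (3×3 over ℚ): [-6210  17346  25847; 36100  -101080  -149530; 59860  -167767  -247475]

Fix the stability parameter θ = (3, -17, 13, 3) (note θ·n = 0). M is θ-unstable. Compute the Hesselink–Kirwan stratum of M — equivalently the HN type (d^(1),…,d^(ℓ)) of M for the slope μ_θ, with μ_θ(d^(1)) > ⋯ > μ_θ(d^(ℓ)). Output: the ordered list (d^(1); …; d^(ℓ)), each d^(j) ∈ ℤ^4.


Interval decomposition of M: I[1,4], I[2,3], I[2,4], I[4,4].
HN type (ℓ=5): μ^(1)=13; μ^(2)=8; μ^(3)=3; μ^(4)=-7; μ^(5)=-17

((0, 0, 1, 0); (0, 0, 2, 2); (0, 0, 0, 1); (1, 1, 0, 0); (0, 2, 0, 0))


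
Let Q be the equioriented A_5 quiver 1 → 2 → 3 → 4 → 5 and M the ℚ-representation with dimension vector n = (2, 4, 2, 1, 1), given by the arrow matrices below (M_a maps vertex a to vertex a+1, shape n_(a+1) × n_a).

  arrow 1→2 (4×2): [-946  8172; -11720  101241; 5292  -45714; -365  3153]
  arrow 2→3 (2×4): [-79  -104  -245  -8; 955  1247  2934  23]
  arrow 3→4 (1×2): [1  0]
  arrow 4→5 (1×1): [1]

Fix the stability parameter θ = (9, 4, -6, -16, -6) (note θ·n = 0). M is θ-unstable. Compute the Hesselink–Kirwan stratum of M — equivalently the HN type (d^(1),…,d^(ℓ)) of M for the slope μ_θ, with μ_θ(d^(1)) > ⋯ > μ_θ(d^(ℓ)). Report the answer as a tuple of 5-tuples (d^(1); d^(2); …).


Via rank(M_{q-1}∘⋯∘M_p): M ≅ I[1,3], I[1,5], I[2,2]^2.
μ_θ-semistable layers: μ^(1)=4; μ^(2)=7/3; μ^(3)=-3

((0, 2, 0, 0, 0); (1, 1, 1, 0, 0); (1, 1, 1, 1, 1))


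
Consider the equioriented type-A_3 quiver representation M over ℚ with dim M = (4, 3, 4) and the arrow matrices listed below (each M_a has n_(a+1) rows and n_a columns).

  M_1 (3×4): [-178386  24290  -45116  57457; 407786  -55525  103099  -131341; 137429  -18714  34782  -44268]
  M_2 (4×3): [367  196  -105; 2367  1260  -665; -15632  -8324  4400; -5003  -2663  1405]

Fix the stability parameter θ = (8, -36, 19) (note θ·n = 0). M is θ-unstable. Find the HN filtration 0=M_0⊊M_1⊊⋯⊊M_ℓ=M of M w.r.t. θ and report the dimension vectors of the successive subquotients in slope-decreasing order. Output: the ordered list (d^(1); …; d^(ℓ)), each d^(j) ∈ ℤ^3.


Interval decomposition of M: I[1,1], I[1,2], I[1,3]^2, I[3,3]^2.
HN type (ℓ=3): μ^(1)=19; μ^(2)=8; μ^(3)=-14

((0, 0, 4); (1, 0, 0); (3, 3, 0))


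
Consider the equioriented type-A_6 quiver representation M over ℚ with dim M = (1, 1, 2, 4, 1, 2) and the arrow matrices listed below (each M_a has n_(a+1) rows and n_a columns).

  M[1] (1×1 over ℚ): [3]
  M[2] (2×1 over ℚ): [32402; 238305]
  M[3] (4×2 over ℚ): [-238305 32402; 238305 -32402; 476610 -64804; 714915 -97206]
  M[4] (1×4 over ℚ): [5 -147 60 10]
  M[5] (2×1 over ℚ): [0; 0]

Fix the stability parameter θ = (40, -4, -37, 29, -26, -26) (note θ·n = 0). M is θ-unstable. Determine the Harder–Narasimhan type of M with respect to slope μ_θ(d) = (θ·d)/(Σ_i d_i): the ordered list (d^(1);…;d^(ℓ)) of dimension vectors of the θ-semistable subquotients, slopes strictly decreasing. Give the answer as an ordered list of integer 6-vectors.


Interval decomposition of M: I[1,3], I[3,5], I[4,4]^3, I[6,6]^2.
HN type (ℓ=5): μ^(1)=29; μ^(2)=3/2; μ^(3)=-1/3; μ^(4)=-26; μ^(5)=-37

((0, 0, 0, 3, 0, 0); (0, 0, 0, 1, 1, 0); (1, 1, 1, 0, 0, 0); (0, 0, 0, 0, 0, 2); (0, 0, 1, 0, 0, 0))


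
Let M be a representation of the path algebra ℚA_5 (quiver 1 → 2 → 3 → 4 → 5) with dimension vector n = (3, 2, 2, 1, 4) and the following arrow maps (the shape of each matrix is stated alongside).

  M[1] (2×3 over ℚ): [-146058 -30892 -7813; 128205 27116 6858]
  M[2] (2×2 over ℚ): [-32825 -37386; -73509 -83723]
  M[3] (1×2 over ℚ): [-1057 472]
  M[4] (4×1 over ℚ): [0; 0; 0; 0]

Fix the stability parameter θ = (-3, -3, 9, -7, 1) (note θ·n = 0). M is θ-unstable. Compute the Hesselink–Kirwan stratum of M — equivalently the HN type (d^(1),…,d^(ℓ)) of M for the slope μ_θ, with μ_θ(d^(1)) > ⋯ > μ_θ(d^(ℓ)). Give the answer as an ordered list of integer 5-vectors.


Barcode: M ≅ I[1,1], I[1,3], I[1,4], I[5,5]^4. HN layers by μ_θ (3 steps, strictly decreasing):
  μ^(1)=9; μ^(2)=1; μ^(3)=-3

((0, 0, 1, 0, 0); (0, 0, 1, 1, 4); (3, 2, 0, 0, 0))


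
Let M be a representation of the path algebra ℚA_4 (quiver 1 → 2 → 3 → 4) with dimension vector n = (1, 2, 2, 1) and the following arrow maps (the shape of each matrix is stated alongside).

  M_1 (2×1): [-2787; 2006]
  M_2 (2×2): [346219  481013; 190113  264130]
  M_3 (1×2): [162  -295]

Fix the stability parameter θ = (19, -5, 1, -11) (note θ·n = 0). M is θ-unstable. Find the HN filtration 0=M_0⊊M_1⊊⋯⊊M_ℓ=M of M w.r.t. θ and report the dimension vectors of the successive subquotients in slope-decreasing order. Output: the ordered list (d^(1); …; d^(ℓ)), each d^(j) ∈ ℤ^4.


Barcode: M ≅ I[1,4], I[2,3]. HN layers by μ_θ (2 steps, strictly decreasing):
  μ^(1)=1; μ^(2)=-5

((1, 1, 2, 1); (0, 1, 0, 0))


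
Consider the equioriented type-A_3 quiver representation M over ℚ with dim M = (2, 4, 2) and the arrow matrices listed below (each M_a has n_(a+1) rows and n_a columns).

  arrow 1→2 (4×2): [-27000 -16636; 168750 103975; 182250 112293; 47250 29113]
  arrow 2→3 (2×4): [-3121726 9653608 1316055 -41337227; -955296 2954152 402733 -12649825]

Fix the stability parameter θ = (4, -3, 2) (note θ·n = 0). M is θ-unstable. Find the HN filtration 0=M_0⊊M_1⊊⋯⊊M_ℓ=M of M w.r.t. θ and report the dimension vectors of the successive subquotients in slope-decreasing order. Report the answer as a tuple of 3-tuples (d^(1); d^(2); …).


Via rank(M_{q-1}∘⋯∘M_p): M ≅ I[1,1], I[1,2], I[2,2], I[2,3]^2.
μ_θ-semistable layers: μ^(1)=4; μ^(2)=2; μ^(3)=1/2; μ^(4)=-3

((1, 0, 0); (0, 0, 2); (1, 1, 0); (0, 3, 0))


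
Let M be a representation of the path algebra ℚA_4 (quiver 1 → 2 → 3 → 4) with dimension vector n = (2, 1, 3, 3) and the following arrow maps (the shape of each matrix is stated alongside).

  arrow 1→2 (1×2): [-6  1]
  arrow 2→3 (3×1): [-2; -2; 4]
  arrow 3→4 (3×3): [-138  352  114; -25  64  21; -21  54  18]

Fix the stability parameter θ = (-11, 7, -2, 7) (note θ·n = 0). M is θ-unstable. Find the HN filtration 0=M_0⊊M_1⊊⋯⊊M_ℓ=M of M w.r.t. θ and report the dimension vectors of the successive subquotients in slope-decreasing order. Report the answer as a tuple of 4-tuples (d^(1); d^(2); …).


Interval decomposition of M: I[1,1], I[1,4], I[3,3], I[3,4], I[4,4].
HN type (ℓ=4): μ^(1)=7; μ^(2)=5/2; μ^(3)=-2; μ^(4)=-11

((0, 0, 0, 3); (0, 1, 1, 0); (0, 0, 2, 0); (2, 0, 0, 0))


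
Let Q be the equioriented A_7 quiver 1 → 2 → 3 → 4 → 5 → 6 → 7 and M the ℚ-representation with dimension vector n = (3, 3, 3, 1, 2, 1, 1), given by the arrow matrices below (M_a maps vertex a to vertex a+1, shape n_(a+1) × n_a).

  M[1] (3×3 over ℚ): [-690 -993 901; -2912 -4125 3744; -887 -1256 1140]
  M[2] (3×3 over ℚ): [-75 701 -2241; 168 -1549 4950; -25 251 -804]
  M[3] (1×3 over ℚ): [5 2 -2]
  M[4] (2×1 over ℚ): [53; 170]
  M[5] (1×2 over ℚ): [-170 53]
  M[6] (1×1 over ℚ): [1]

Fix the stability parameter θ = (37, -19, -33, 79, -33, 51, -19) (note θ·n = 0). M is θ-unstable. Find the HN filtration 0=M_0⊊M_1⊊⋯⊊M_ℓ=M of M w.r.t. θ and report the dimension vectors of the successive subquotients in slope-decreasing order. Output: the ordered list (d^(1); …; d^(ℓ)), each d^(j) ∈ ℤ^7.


Via rank(M_{q-1}∘⋯∘M_p): M ≅ I[1,3]^2, I[1,5], I[5,7].
μ_θ-semistable layers: μ^(1)=23; μ^(2)=16; μ^(3)=-5; μ^(4)=-33

((0, 0, 0, 1, 1, 0, 0); (0, 0, 0, 0, 0, 1, 1); (3, 3, 3, 0, 0, 0, 0); (0, 0, 0, 0, 1, 0, 0))


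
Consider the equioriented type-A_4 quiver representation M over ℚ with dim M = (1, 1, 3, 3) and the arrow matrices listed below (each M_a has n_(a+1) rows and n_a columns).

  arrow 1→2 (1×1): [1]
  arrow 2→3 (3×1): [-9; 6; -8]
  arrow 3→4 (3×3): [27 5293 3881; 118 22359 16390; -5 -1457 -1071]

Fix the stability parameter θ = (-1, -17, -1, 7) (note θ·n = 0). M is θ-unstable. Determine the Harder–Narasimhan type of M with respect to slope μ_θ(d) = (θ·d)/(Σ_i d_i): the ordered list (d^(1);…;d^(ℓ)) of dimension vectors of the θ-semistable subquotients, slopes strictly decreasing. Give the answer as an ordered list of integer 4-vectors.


Interval decomposition of M: I[1,4], I[3,3], I[3,4], I[4,4].
HN type (ℓ=3): μ^(1)=7; μ^(2)=-1; μ^(3)=-9

((0, 0, 0, 3); (0, 0, 3, 0); (1, 1, 0, 0))


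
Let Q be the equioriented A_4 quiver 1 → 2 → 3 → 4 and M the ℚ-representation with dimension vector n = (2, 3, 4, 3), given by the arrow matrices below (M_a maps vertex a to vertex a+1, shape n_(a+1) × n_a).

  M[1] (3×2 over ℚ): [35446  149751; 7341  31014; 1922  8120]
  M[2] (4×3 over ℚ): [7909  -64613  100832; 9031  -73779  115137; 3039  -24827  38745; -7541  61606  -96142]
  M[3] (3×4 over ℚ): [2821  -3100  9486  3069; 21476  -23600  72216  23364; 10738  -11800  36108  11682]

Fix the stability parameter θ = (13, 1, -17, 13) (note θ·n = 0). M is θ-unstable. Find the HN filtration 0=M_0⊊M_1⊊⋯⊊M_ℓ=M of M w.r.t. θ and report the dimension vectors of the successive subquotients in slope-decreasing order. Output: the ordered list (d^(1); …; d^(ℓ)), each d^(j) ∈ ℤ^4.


Interval decomposition of M: I[1,3], I[1,4], I[2,3], I[3,3], I[4,4]^2.
HN type (ℓ=4): μ^(1)=13; μ^(2)=-1; μ^(3)=-8; μ^(4)=-17

((0, 0, 0, 3); (2, 2, 2, 0); (0, 1, 1, 0); (0, 0, 1, 0))


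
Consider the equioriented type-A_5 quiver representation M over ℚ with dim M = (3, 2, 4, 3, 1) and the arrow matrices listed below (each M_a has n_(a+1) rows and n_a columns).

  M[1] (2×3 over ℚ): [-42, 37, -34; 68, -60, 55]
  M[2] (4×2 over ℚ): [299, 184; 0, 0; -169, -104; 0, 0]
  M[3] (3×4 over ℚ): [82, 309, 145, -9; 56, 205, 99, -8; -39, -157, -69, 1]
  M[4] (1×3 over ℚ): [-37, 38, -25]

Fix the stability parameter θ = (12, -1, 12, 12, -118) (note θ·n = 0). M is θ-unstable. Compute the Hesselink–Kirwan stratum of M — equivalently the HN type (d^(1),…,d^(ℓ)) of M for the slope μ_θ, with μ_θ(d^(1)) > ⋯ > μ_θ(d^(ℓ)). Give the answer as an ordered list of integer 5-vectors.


Via rank(M_{q-1}∘⋯∘M_p): M ≅ I[1,1], I[1,2], I[1,5], I[3,3], I[3,4]^2.
μ_θ-semistable layers: μ^(1)=12; μ^(2)=11/2; μ^(3)=-83/5

((1, 0, 3, 2, 0); (1, 1, 0, 0, 0); (1, 1, 1, 1, 1))


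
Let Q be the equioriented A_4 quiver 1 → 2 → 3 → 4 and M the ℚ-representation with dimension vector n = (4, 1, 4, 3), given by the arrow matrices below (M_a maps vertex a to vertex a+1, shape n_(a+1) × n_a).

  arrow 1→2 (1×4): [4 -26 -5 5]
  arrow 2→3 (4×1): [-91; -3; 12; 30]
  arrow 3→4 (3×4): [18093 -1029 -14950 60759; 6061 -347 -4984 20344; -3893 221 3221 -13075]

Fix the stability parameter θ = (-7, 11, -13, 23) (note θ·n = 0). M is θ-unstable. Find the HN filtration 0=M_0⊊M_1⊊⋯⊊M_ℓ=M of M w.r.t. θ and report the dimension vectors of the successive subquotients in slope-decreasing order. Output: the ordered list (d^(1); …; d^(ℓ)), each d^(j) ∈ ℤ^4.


Via rank(M_{q-1}∘⋯∘M_p): M ≅ I[1,1]^3, I[1,4], I[3,3], I[3,4]^2.
μ_θ-semistable layers: μ^(1)=23; μ^(2)=-1; μ^(3)=-7; μ^(4)=-13

((0, 0, 0, 3); (0, 1, 1, 0); (4, 0, 0, 0); (0, 0, 3, 0))


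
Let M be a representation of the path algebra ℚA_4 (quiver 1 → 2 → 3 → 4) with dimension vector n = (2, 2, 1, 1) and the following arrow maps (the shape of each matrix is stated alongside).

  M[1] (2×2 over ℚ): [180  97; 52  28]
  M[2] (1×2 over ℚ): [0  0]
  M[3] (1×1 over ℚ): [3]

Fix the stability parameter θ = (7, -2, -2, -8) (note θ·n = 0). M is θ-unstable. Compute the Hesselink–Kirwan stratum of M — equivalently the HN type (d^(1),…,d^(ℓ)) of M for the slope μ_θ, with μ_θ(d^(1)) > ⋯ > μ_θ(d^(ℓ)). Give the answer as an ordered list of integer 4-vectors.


Via rank(M_{q-1}∘⋯∘M_p): M ≅ I[1,2]^2, I[3,4].
μ_θ-semistable layers: μ^(1)=5/2; μ^(2)=-5

((2, 2, 0, 0); (0, 0, 1, 1))


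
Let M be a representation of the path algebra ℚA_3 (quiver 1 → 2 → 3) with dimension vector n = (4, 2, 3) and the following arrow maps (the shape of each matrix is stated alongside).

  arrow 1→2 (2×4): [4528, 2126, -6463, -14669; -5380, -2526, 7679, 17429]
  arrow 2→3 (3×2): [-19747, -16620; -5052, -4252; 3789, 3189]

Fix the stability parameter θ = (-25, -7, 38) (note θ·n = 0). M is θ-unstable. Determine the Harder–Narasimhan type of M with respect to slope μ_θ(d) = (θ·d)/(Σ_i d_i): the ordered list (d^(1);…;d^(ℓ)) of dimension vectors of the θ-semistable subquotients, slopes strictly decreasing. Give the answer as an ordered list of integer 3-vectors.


Via rank(M_{q-1}∘⋯∘M_p): M ≅ I[1,1]^2, I[1,3]^2, I[3,3].
μ_θ-semistable layers: μ^(1)=38; μ^(2)=-7; μ^(3)=-25

((0, 0, 3); (0, 2, 0); (4, 0, 0))


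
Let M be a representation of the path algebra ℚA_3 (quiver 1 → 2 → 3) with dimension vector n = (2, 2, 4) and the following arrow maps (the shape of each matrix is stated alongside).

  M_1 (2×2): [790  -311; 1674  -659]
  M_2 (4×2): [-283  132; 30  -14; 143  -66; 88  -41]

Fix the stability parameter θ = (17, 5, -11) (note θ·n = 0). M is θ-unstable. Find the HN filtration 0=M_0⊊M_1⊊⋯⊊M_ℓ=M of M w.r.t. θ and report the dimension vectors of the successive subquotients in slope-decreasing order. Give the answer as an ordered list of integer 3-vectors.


Via rank(M_{q-1}∘⋯∘M_p): M ≅ I[1,3]^2, I[3,3]^2.
μ_θ-semistable layers: μ^(1)=11/3; μ^(2)=-11

((2, 2, 2); (0, 0, 2))
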